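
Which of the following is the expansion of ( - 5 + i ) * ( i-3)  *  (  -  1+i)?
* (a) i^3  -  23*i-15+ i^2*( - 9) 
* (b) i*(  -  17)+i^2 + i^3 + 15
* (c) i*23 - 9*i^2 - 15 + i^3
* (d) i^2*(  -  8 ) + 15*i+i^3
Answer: c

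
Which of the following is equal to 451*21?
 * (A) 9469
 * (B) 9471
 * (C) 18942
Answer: B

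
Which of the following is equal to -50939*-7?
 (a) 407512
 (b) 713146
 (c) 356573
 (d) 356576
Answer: c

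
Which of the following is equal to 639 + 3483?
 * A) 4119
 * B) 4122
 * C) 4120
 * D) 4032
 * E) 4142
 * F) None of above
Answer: B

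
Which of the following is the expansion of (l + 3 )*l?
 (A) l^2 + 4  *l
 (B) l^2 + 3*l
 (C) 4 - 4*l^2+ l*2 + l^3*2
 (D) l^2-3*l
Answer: B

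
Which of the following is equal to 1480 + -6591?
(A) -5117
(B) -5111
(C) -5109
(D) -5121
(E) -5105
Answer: B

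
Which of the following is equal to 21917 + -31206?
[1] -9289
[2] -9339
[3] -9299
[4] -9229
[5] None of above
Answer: 1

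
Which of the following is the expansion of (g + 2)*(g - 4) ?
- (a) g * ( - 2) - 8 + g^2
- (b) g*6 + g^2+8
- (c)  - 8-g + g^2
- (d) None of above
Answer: a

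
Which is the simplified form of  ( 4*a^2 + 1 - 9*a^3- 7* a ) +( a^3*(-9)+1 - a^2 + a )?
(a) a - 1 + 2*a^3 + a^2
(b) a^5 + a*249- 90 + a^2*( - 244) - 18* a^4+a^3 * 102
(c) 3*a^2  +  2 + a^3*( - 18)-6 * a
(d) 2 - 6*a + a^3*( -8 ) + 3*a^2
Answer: c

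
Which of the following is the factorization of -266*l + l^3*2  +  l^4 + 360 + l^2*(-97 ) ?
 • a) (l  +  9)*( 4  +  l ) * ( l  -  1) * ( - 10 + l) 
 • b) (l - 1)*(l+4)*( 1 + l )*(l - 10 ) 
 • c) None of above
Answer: a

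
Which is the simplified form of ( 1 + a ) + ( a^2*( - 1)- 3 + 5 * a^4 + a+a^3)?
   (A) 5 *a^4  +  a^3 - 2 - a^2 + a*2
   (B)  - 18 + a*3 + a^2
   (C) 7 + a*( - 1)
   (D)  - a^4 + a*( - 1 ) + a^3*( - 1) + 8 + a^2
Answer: A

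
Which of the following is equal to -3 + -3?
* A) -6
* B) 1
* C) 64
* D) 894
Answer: A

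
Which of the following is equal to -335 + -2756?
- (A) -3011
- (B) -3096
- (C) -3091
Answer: C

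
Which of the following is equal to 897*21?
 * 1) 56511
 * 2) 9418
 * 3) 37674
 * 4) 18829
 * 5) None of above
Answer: 5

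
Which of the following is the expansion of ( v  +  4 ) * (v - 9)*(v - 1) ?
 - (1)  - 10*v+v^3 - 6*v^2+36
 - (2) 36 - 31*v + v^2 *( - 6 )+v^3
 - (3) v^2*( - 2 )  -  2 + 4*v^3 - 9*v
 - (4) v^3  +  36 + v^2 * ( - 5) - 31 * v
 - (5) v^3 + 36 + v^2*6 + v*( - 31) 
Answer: 2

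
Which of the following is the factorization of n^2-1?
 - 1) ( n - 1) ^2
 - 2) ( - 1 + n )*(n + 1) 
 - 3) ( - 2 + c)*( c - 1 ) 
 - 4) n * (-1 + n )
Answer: 2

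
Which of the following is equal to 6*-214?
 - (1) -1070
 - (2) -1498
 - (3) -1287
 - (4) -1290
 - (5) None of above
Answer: 5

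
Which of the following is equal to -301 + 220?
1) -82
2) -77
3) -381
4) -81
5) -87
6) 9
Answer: 4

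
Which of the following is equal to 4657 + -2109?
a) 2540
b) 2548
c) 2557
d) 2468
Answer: b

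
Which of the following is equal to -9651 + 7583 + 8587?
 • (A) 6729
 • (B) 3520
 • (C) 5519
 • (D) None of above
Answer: D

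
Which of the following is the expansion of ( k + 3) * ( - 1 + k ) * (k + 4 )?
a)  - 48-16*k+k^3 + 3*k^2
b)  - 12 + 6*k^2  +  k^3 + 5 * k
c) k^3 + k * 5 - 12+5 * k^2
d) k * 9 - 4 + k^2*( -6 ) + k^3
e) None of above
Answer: b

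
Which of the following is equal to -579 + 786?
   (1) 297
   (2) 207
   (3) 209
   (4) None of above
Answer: 2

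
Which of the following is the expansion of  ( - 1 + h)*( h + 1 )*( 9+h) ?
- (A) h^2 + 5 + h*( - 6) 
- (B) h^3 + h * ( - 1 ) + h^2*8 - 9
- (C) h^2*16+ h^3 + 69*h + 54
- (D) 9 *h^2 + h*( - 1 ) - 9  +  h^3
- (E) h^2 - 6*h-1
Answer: D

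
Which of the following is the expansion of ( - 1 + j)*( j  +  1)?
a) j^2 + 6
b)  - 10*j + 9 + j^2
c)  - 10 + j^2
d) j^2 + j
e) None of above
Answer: e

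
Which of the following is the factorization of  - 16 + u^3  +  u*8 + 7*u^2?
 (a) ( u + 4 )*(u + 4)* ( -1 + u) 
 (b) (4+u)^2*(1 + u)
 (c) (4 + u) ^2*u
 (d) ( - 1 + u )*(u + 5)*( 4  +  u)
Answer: a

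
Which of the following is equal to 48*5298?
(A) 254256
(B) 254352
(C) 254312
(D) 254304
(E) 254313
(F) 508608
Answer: D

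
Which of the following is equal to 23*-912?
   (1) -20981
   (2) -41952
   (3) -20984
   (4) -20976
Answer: 4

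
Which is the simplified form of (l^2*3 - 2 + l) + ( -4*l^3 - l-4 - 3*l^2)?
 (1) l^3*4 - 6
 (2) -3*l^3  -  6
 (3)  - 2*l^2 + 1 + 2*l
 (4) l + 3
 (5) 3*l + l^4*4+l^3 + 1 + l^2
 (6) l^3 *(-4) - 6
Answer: 6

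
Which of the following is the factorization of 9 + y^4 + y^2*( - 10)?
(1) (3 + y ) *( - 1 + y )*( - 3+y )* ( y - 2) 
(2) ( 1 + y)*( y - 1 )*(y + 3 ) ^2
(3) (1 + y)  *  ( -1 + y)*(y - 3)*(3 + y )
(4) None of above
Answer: 3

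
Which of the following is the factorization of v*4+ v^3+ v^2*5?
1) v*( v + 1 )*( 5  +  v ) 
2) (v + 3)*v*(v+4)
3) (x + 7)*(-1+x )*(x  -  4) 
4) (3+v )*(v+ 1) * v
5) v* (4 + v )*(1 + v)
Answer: 5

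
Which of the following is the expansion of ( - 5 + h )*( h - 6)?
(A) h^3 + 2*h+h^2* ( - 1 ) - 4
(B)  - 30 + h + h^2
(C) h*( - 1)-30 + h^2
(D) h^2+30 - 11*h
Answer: D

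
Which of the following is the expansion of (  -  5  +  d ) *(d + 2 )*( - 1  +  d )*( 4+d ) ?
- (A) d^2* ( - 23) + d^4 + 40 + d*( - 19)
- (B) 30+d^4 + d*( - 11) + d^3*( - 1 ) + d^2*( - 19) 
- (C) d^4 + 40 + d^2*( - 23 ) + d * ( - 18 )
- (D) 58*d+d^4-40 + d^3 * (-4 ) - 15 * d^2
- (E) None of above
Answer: C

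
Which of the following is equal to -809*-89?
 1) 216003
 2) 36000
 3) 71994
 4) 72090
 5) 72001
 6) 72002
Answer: 5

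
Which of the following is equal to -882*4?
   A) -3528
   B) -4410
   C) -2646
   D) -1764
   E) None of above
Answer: A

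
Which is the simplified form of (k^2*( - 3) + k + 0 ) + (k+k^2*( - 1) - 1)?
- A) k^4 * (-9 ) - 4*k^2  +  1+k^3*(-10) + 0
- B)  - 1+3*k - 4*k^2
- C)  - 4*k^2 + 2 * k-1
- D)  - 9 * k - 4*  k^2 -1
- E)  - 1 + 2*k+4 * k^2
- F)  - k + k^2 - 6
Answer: C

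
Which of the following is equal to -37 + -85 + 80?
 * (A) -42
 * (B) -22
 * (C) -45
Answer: A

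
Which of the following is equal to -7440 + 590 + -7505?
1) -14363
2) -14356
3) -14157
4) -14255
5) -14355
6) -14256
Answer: 5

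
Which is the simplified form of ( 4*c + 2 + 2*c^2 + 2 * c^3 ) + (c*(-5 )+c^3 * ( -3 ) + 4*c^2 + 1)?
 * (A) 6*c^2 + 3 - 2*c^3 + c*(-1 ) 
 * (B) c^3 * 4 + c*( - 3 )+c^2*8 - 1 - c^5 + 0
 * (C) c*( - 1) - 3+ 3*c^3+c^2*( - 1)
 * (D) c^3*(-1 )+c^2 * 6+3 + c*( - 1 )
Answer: D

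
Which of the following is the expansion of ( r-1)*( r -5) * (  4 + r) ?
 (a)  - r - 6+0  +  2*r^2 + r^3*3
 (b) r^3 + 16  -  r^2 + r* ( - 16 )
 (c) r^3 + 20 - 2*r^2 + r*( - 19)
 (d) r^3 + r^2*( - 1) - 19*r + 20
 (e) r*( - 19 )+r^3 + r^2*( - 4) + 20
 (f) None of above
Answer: c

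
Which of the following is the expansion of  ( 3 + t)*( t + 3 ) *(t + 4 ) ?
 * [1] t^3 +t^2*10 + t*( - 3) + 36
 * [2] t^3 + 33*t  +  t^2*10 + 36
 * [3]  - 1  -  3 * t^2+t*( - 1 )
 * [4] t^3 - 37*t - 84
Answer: 2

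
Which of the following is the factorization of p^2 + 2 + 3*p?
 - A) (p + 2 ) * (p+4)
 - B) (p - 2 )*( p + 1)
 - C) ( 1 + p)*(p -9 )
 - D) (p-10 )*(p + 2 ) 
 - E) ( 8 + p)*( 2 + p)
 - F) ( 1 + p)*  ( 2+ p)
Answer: F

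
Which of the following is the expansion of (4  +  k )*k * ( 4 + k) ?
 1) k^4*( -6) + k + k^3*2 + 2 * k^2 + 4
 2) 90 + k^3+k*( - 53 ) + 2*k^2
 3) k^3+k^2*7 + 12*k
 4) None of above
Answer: 4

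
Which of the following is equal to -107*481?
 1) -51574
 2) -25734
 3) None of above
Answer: 3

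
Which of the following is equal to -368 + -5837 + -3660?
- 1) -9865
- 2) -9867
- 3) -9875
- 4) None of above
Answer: 1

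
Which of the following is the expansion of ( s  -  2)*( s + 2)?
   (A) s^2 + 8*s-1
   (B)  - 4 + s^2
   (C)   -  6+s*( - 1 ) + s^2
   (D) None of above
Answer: B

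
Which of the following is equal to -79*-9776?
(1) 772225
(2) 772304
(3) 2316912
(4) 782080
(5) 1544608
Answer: 2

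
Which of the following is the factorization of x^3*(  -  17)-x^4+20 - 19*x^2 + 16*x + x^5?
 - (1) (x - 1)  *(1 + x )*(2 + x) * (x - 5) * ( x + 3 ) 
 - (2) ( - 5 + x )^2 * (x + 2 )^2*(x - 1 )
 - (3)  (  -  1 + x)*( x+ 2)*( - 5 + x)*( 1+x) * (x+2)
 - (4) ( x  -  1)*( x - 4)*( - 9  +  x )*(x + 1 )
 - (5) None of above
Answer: 3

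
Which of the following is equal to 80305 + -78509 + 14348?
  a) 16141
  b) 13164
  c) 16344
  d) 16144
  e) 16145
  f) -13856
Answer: d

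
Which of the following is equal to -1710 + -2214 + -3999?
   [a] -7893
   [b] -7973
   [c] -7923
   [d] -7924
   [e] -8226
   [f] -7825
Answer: c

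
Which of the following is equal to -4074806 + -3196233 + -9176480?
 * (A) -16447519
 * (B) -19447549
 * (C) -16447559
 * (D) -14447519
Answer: A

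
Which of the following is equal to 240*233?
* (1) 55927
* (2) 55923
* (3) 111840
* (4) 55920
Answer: 4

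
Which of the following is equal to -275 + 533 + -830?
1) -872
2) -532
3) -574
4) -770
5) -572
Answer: 5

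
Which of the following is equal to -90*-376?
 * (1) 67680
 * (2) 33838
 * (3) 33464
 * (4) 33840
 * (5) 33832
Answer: 4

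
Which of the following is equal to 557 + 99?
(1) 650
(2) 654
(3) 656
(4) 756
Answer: 3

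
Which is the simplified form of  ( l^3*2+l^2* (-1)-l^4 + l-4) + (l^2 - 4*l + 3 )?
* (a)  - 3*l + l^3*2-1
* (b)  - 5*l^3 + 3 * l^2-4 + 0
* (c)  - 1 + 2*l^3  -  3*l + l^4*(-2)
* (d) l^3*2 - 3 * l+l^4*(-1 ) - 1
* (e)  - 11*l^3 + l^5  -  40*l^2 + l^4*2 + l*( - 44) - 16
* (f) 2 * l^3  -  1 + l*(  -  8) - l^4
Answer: d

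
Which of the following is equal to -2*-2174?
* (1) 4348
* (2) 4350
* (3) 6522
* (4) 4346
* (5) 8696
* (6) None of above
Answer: 1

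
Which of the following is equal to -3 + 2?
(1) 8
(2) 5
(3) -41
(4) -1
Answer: 4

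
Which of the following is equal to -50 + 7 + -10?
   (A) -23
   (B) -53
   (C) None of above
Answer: B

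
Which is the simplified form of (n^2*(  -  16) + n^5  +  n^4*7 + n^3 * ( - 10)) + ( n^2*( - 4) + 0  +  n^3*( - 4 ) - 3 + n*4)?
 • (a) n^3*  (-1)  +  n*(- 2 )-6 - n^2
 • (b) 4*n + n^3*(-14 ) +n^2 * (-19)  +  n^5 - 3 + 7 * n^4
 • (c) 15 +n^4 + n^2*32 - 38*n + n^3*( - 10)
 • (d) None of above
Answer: d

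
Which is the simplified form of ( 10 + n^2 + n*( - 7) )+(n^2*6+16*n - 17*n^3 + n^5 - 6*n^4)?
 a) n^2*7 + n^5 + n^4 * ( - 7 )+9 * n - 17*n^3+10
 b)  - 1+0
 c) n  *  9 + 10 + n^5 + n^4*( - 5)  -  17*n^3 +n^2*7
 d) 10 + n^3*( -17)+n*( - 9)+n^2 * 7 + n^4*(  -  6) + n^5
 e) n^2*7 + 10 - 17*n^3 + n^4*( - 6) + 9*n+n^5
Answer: e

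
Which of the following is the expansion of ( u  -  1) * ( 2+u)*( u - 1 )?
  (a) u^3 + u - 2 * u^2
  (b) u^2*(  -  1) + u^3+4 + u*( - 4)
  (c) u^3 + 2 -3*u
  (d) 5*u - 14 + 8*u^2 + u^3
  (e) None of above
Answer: c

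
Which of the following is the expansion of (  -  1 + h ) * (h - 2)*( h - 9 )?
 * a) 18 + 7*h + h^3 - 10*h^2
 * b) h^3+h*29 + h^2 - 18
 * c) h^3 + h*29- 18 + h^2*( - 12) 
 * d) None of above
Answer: c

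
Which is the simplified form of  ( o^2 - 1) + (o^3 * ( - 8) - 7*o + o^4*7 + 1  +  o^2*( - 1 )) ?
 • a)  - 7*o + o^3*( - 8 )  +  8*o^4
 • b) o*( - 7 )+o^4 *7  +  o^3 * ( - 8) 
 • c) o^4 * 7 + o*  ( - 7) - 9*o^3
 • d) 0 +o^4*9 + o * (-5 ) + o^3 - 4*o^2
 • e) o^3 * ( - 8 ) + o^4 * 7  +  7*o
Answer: b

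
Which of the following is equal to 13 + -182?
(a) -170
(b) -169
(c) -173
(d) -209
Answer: b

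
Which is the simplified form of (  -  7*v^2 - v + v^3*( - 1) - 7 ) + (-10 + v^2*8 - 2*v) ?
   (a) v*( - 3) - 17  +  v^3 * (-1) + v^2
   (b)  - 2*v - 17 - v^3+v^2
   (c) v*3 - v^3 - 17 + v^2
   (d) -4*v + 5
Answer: a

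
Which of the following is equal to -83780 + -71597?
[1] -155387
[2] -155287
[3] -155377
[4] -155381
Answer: 3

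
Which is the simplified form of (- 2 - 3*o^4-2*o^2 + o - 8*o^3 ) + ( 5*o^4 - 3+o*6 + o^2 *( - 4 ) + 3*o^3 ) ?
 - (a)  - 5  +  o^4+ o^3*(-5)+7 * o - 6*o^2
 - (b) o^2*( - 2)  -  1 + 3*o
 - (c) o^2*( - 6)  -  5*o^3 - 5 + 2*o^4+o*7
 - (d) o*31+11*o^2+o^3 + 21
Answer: c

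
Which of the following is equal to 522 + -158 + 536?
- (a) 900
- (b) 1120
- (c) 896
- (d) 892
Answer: a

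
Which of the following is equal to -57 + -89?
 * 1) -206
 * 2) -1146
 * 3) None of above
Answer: 3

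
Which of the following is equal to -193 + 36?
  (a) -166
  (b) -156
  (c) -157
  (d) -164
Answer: c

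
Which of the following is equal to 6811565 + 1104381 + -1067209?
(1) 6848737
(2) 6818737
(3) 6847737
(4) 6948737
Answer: 1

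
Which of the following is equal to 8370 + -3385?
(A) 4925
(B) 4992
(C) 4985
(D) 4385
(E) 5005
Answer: C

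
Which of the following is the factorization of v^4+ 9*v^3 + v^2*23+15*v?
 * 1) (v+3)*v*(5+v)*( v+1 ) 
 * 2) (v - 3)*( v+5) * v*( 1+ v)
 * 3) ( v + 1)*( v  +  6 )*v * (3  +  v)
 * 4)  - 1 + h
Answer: 1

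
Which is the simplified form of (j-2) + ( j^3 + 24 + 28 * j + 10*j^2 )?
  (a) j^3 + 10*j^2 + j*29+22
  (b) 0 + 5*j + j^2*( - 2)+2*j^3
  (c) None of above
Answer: a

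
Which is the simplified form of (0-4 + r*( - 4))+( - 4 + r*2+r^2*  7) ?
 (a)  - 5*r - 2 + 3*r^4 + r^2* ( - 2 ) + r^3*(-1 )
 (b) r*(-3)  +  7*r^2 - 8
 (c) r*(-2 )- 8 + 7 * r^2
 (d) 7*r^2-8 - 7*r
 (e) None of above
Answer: c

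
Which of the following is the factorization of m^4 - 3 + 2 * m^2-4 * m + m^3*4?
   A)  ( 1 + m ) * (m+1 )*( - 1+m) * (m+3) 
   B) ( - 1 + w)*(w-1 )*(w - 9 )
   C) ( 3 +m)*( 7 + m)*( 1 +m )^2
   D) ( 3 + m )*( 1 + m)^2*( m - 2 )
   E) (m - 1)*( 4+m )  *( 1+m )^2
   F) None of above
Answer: A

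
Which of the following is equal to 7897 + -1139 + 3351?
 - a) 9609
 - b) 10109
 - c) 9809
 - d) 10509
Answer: b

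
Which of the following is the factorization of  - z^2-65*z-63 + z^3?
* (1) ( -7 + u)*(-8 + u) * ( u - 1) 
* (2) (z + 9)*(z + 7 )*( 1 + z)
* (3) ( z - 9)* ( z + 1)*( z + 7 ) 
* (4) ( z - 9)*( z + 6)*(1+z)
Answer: 3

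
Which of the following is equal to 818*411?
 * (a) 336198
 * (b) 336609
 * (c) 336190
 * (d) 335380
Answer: a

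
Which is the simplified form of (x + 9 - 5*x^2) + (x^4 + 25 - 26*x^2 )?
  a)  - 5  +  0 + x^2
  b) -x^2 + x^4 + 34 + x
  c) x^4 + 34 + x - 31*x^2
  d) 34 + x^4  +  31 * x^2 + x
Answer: c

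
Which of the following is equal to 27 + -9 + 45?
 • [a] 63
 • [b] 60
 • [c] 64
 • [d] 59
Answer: a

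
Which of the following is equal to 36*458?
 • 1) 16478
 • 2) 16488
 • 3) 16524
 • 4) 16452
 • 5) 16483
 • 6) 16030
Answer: 2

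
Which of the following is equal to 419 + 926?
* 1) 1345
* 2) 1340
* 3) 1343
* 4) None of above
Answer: 1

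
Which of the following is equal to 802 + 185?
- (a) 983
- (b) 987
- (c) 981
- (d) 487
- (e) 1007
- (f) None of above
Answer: b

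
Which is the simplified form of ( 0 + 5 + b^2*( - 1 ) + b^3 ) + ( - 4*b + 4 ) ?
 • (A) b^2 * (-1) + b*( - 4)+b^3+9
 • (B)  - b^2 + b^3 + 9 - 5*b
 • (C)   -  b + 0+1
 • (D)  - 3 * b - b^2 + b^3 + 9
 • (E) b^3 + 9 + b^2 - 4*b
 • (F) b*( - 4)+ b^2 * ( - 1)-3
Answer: A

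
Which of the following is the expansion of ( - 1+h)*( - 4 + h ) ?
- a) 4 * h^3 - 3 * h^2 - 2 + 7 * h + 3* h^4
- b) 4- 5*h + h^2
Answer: b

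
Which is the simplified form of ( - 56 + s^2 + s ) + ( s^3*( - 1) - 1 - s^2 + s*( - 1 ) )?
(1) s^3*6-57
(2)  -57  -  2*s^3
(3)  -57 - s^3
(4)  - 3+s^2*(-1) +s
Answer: 3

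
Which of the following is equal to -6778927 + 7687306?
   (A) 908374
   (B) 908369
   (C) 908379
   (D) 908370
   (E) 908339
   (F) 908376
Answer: C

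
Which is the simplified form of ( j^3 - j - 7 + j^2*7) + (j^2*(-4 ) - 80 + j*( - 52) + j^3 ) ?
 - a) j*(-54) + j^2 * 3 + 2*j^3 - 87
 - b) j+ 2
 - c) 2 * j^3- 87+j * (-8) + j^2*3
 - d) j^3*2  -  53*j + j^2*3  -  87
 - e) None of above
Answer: d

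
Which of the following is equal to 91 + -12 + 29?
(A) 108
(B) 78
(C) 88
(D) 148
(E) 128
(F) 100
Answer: A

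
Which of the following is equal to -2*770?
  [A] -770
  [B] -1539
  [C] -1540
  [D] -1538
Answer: C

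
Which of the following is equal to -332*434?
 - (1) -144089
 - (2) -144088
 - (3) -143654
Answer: 2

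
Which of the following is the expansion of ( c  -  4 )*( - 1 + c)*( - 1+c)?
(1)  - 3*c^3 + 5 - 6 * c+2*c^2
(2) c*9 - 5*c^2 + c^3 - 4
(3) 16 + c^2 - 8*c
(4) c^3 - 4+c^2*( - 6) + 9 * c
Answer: 4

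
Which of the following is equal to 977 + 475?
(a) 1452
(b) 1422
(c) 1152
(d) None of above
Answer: a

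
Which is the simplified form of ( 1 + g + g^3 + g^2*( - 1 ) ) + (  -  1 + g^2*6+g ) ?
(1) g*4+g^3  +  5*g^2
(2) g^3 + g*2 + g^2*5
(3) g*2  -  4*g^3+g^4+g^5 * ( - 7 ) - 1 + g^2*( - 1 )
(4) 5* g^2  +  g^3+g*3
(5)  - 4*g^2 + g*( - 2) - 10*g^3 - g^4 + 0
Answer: 2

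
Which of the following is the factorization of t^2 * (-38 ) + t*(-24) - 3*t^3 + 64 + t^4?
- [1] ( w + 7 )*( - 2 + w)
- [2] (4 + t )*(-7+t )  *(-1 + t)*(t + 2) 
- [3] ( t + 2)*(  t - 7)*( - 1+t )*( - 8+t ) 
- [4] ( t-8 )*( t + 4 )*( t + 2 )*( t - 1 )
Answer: 4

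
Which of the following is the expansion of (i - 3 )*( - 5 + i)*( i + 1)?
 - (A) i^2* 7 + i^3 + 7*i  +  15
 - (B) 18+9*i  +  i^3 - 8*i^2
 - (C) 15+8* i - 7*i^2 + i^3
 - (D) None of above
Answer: D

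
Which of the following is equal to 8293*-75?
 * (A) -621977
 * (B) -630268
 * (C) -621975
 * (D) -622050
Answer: C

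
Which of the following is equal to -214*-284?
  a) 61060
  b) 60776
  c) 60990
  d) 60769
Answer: b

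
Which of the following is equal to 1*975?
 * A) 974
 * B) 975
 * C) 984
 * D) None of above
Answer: B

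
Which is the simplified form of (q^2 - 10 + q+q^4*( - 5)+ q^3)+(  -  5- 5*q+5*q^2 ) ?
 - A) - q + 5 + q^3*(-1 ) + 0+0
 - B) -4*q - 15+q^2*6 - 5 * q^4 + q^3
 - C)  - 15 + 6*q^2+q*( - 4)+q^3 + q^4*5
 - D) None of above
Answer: B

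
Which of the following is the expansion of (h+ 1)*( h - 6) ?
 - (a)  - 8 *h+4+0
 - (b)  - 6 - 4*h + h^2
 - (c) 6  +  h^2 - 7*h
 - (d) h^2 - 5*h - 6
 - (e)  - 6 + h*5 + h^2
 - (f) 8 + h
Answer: d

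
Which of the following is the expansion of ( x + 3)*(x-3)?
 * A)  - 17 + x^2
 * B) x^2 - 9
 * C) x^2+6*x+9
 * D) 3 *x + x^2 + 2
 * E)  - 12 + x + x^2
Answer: B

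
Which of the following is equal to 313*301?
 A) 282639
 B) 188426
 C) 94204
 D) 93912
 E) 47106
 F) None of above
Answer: F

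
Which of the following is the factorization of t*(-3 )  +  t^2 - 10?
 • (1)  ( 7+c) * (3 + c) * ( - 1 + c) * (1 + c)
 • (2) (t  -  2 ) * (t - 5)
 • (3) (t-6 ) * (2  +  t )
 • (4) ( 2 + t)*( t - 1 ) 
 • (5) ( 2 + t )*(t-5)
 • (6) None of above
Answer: 5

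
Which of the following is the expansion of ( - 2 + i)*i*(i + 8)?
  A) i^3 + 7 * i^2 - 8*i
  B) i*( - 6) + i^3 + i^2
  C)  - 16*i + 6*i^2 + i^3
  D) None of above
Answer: C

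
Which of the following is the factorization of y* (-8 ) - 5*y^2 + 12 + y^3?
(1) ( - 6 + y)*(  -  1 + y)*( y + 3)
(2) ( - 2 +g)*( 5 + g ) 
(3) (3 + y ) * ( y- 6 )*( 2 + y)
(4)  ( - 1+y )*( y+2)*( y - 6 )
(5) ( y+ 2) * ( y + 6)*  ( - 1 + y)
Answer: 4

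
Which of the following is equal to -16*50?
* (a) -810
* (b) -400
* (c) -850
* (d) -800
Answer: d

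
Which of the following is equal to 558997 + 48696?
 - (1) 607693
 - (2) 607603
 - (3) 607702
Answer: 1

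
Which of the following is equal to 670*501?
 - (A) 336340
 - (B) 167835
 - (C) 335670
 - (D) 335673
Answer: C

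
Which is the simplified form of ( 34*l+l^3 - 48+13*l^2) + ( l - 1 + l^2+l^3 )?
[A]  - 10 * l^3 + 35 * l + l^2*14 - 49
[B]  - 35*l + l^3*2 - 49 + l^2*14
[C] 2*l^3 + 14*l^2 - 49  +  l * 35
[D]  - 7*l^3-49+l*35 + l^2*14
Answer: C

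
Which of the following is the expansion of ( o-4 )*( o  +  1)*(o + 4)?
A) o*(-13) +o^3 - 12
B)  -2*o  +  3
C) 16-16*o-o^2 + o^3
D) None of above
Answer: D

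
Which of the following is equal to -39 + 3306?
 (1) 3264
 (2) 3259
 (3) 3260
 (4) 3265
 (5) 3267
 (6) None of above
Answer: 5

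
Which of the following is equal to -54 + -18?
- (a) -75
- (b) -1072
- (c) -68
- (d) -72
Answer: d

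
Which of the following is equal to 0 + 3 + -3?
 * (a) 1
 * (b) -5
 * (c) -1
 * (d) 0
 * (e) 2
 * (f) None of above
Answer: d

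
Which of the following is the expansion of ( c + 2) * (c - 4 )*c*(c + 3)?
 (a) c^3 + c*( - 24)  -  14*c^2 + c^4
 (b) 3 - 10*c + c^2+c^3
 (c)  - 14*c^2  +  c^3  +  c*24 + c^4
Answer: a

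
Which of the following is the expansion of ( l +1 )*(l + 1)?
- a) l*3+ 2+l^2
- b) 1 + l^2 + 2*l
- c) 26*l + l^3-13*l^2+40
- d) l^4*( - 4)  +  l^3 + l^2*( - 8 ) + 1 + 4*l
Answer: b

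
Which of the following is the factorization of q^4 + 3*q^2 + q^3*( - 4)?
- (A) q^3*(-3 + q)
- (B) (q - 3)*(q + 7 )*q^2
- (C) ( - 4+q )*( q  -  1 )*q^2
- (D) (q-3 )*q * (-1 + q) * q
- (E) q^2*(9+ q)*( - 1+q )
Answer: D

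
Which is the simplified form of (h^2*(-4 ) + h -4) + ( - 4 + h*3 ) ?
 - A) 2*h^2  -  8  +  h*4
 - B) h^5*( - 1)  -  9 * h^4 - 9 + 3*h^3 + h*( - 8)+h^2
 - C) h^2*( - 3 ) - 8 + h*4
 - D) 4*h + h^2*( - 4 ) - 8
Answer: D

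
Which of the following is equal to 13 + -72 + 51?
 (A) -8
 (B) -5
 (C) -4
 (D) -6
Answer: A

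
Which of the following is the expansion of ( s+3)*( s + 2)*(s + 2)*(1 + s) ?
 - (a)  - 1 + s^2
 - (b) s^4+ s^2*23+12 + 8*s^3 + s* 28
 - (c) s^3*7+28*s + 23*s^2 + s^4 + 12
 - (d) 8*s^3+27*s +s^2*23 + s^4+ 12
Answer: b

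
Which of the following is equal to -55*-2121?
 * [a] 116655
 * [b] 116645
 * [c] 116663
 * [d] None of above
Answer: a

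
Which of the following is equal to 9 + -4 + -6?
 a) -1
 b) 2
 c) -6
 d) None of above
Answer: a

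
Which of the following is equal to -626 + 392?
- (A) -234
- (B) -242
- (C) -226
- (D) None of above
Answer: A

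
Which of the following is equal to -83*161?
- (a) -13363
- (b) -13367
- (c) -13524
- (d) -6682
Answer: a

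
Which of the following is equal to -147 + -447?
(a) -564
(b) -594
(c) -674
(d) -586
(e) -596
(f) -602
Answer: b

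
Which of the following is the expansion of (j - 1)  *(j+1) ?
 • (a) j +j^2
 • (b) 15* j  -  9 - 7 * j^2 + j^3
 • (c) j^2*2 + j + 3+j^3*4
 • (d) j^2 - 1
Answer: d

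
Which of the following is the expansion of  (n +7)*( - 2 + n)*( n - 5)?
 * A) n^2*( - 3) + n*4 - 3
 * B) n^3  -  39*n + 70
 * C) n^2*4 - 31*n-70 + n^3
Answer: B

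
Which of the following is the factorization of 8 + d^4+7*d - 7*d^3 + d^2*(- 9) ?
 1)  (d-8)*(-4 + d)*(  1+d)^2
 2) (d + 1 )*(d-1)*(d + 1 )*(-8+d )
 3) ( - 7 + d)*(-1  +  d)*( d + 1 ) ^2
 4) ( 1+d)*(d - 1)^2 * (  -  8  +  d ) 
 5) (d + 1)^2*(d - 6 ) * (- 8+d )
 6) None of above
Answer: 2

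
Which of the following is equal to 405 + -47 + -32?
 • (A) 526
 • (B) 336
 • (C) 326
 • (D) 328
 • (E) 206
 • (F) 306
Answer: C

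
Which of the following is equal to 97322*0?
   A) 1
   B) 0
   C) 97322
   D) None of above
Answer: B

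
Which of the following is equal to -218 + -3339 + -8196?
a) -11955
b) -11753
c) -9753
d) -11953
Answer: b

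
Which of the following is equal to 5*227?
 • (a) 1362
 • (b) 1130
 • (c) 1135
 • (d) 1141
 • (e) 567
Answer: c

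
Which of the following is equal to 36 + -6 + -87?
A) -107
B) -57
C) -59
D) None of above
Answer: B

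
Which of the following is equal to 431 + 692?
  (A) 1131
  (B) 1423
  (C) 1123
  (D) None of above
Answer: C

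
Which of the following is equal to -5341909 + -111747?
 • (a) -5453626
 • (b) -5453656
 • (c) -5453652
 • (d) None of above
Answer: b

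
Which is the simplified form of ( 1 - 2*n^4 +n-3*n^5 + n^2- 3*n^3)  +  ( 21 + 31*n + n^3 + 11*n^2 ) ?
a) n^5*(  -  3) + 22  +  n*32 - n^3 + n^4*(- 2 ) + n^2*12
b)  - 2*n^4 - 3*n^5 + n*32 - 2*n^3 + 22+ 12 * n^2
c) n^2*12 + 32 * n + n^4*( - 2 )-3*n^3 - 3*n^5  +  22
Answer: b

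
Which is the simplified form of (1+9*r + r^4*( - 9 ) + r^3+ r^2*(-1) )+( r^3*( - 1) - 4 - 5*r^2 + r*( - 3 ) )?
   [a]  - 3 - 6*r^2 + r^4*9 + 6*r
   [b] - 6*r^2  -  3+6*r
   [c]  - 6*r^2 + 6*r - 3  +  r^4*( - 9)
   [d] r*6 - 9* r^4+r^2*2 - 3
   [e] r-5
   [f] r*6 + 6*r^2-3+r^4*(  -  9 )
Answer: c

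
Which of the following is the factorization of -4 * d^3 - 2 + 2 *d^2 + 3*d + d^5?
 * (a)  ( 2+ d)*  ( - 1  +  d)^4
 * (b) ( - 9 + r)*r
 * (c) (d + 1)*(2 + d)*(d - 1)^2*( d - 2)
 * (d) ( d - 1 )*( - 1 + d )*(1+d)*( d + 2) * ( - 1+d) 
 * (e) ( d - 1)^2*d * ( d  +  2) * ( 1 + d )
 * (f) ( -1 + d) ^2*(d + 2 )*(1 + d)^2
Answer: d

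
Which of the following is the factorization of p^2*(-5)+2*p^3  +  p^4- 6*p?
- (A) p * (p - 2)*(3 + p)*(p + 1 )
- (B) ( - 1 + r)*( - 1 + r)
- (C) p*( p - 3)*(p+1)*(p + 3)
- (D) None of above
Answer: A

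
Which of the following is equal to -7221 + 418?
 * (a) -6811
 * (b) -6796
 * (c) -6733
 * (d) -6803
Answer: d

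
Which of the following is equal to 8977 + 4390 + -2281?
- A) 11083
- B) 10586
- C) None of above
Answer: C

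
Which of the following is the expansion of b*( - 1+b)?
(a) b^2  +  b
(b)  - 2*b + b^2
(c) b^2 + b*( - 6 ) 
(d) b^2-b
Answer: d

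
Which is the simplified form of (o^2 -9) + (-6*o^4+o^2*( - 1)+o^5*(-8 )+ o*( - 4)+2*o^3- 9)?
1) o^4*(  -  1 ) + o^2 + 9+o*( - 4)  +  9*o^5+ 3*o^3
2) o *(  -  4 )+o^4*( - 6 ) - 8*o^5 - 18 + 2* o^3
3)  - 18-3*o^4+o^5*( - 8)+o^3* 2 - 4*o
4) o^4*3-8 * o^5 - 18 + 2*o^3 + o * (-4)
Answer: 2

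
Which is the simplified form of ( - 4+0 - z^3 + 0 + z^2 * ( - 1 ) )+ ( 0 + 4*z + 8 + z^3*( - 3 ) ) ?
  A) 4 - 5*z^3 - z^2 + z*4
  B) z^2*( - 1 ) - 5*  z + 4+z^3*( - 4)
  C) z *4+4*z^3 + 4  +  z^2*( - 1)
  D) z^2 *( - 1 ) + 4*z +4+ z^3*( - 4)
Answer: D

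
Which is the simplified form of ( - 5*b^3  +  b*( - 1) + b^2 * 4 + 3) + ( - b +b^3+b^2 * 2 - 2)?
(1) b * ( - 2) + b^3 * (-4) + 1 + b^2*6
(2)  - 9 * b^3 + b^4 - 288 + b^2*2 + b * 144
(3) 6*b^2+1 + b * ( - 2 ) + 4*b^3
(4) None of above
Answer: 1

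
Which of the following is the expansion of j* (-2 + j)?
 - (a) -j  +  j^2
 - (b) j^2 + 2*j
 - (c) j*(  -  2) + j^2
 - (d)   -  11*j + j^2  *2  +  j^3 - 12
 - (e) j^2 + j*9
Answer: c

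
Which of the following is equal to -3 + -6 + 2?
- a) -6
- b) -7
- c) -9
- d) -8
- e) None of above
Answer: b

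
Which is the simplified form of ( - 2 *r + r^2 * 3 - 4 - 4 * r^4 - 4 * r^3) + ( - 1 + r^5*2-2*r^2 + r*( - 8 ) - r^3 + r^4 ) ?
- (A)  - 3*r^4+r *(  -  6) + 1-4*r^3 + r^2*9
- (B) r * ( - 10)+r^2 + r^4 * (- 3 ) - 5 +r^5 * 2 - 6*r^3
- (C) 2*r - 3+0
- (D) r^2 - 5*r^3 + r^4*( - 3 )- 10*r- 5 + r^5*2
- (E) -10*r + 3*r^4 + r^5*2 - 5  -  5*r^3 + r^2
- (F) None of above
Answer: D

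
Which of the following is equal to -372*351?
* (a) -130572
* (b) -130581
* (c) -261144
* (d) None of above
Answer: a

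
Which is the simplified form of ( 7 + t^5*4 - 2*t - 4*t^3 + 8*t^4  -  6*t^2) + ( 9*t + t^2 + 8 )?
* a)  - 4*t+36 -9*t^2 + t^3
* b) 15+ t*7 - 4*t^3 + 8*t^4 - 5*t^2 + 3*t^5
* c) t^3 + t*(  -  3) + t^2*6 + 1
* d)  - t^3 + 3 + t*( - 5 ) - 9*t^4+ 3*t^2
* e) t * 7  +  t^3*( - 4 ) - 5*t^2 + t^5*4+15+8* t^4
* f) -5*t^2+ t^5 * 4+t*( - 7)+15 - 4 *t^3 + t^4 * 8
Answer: e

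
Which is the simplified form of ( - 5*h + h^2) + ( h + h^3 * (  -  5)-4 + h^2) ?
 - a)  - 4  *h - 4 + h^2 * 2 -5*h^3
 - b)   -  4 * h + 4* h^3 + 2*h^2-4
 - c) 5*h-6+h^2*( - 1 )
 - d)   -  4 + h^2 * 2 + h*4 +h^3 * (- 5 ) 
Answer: a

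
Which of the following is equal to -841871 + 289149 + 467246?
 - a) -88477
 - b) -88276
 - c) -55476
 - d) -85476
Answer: d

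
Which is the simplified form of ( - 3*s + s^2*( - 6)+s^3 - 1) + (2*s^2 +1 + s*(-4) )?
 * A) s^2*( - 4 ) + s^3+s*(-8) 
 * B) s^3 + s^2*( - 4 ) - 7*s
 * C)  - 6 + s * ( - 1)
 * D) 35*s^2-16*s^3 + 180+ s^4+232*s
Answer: B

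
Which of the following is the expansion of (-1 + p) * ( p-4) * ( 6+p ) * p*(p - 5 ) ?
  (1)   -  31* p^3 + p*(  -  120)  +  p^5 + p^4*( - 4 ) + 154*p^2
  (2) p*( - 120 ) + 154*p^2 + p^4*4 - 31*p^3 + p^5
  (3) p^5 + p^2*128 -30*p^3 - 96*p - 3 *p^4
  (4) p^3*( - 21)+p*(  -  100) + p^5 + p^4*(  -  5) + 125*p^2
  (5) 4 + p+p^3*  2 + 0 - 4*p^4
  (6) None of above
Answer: 1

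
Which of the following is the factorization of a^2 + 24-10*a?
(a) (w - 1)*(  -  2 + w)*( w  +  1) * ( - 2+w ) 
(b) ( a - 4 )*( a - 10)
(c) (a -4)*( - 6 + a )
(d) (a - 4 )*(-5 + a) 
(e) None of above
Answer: c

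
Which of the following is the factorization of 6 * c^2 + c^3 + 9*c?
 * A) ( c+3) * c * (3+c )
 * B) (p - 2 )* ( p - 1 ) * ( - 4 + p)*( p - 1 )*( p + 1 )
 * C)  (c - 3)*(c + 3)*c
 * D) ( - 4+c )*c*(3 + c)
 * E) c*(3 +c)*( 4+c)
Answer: A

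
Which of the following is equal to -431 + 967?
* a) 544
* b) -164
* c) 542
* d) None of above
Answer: d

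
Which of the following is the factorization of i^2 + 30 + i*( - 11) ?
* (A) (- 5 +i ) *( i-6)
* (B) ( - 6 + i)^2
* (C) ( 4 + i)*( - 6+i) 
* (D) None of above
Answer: A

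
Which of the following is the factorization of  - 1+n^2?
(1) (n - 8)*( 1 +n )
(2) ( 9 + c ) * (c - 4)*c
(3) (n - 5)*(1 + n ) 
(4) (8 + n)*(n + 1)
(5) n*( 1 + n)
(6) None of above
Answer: 6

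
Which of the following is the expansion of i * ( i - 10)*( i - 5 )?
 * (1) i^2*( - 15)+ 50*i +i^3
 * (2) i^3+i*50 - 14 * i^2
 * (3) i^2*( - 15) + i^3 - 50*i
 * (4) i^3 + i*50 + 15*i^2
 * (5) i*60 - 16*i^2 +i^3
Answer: 1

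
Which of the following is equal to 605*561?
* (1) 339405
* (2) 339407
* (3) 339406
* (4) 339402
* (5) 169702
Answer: 1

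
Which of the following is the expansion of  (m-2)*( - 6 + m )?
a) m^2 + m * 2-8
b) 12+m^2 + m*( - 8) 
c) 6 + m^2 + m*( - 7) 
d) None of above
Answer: b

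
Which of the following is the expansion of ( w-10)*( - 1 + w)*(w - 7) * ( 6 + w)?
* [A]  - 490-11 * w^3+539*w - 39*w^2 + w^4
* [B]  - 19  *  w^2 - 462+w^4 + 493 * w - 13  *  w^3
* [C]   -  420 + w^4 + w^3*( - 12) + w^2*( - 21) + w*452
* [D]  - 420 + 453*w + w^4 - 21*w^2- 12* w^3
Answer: C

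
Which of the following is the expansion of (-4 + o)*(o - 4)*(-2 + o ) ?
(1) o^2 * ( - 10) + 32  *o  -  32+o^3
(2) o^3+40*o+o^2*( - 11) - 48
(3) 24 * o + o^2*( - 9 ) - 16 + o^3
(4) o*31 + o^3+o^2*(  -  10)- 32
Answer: 1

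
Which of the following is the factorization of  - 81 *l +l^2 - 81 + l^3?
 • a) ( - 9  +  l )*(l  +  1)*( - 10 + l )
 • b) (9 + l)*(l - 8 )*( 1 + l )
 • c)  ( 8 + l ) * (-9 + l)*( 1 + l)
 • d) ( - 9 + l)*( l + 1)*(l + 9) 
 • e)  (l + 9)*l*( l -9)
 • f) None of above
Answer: d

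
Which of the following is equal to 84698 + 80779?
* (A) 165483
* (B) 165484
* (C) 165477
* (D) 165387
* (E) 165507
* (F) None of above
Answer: C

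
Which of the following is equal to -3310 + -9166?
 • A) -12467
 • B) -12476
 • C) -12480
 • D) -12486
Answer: B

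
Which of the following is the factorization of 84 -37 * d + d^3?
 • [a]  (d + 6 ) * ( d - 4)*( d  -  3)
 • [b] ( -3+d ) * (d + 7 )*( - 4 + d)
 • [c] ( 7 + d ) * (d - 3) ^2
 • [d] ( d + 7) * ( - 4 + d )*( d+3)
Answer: b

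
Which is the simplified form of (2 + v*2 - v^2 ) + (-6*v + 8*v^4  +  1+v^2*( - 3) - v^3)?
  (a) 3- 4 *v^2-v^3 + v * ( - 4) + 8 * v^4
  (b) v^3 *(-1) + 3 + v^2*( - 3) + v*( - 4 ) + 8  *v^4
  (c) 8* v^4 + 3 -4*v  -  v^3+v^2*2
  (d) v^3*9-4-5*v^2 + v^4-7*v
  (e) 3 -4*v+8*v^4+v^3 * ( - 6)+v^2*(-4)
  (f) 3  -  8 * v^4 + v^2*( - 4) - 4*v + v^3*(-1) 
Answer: a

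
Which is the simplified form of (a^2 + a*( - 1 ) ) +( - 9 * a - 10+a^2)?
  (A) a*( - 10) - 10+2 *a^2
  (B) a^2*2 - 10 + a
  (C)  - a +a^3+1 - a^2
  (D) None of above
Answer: A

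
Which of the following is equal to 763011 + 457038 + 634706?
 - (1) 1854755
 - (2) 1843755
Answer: 1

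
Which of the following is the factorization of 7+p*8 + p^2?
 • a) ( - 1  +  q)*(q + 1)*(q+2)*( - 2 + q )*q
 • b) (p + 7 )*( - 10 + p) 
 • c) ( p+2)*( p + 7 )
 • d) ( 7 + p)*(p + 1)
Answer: d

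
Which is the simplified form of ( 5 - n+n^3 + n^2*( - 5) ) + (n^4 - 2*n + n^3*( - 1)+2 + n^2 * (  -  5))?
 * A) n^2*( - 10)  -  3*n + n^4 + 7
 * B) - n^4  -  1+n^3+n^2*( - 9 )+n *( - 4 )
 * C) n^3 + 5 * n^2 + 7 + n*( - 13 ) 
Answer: A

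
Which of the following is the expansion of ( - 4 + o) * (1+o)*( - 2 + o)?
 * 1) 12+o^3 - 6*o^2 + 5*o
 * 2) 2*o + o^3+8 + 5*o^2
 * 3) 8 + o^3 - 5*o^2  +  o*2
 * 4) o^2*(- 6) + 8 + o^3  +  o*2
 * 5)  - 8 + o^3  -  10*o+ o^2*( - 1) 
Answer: 3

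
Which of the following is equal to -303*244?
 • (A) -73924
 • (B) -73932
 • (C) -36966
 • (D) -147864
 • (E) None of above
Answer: B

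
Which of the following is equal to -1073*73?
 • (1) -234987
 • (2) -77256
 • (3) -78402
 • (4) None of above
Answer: 4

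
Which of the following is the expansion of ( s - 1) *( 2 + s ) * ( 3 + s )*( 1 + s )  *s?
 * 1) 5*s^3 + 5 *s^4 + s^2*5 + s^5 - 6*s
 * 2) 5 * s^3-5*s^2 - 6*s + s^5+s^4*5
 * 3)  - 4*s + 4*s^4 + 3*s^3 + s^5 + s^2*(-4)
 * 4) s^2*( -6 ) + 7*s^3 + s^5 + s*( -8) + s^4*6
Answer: 2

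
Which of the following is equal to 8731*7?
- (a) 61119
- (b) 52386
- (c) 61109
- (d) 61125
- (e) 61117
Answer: e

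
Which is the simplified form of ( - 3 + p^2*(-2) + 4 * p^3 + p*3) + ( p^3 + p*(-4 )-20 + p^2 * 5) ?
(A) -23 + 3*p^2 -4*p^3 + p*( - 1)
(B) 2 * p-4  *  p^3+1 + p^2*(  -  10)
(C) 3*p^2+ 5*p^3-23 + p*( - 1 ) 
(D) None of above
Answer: C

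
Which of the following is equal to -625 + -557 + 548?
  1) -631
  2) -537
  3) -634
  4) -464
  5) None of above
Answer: 3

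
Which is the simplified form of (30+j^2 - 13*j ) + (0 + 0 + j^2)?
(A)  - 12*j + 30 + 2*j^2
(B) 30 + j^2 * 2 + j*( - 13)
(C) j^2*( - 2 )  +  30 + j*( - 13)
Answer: B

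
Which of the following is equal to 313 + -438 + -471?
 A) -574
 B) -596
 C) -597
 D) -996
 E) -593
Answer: B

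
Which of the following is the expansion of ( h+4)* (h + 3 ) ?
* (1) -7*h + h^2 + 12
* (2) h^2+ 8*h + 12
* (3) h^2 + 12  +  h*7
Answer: 3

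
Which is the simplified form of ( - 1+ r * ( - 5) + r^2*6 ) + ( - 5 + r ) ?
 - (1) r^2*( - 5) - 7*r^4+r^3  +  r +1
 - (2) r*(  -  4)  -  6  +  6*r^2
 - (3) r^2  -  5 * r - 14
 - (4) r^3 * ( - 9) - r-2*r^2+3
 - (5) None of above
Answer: 2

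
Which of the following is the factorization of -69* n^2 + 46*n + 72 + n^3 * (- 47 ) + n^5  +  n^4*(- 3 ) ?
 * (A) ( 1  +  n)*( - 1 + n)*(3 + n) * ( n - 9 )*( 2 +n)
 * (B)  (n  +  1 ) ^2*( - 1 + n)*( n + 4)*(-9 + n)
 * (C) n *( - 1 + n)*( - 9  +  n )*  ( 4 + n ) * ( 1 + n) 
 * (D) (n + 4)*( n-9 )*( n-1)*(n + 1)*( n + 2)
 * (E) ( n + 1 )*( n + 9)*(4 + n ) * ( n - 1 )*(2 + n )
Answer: D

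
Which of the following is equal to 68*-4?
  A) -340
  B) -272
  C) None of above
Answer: B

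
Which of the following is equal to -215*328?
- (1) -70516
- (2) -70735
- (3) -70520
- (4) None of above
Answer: 3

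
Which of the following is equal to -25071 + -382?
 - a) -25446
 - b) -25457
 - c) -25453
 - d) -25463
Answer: c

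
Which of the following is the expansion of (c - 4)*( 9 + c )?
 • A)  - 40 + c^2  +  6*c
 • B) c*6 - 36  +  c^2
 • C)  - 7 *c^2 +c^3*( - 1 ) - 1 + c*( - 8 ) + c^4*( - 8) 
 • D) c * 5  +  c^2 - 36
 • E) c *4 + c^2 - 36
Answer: D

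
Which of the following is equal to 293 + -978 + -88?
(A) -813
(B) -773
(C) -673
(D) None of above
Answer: B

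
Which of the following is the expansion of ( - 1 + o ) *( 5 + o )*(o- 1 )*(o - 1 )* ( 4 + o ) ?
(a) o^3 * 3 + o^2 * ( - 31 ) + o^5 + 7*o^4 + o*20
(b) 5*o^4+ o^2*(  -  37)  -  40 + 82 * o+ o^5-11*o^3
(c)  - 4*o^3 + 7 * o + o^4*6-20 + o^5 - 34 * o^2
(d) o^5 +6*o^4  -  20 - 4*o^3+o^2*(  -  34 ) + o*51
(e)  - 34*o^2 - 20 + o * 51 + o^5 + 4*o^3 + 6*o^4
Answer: d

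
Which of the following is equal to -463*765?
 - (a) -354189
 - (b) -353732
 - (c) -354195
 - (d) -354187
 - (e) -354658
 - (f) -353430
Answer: c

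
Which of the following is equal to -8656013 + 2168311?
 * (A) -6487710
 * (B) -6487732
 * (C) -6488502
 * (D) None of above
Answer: D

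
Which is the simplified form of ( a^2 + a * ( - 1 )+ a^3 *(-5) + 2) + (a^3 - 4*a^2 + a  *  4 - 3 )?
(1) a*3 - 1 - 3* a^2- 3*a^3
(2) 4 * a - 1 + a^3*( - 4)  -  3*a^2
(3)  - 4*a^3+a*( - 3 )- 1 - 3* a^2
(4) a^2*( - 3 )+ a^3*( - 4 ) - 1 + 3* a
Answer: 4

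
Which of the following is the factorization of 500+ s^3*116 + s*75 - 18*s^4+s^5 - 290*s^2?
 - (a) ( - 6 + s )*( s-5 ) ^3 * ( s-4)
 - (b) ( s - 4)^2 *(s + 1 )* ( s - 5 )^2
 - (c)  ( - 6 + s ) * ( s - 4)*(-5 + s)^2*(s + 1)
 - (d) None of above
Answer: d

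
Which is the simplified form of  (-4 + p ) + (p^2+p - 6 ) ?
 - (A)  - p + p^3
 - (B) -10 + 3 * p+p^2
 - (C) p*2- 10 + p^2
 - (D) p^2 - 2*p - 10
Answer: C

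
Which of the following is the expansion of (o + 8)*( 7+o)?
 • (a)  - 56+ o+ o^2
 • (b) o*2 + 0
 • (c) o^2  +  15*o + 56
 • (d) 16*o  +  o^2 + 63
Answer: c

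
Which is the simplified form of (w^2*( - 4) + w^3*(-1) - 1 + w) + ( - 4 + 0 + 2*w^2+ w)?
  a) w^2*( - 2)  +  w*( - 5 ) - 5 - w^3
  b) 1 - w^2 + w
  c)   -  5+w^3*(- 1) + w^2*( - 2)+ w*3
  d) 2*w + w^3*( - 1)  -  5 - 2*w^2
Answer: d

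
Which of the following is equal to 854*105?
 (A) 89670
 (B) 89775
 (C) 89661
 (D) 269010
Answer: A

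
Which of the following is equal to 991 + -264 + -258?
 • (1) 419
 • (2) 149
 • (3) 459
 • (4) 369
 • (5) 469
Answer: 5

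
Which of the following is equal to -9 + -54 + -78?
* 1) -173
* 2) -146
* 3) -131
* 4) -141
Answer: 4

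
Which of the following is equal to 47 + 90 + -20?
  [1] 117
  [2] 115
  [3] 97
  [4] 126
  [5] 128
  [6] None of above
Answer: 1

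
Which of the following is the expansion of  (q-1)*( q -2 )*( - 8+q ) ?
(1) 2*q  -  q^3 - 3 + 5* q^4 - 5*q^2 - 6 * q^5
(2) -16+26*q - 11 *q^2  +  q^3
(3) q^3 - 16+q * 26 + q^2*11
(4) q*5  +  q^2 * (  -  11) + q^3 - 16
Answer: 2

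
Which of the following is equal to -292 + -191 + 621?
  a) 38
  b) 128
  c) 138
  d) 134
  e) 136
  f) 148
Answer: c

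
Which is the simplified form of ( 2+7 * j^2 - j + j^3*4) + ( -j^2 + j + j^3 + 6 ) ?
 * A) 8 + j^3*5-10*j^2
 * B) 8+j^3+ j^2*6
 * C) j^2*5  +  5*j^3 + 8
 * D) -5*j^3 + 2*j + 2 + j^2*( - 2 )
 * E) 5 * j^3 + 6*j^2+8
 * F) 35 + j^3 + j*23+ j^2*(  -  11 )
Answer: E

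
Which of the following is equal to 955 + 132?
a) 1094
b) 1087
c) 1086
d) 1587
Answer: b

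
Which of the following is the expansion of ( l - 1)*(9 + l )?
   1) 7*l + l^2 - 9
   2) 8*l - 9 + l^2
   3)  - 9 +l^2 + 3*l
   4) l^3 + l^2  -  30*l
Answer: 2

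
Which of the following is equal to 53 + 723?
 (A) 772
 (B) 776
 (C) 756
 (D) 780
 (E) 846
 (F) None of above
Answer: B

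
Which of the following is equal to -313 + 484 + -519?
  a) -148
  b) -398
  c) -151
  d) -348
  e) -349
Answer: d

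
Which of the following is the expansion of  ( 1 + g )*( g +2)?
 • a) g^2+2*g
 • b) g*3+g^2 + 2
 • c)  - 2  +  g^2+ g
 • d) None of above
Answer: b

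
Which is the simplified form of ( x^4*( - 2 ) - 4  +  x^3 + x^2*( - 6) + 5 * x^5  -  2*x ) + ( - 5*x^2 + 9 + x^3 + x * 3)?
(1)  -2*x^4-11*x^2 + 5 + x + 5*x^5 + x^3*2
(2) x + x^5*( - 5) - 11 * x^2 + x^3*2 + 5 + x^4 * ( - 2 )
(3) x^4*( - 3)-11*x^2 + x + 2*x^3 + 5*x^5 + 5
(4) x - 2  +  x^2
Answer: 1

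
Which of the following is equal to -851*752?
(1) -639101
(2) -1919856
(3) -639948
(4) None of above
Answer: 4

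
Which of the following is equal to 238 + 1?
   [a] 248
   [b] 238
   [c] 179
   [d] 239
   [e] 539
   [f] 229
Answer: d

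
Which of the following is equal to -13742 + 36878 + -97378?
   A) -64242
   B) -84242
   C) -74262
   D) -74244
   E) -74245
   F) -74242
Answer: F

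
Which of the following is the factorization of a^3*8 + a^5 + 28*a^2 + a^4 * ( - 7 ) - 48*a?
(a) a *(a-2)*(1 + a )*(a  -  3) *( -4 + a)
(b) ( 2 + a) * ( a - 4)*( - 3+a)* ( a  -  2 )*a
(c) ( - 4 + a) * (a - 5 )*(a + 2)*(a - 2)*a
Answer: b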